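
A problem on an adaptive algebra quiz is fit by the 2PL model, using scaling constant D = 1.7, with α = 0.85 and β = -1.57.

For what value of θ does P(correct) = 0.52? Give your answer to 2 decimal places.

-1.51

P(θ) = 1 / (1 + exp(−D·α(θ − β)))
logit = ln(0.5200/0.4800) = 0.0800
θ = β + logit/(1.7·α) = -1.57 + 0.0800/1.4450 = -1.5146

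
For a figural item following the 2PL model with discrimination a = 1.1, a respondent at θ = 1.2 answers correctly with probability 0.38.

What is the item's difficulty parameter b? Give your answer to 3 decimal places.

1.645

P(θ) = 1 / (1 + exp(−a(θ − b)))
logit(0.38) = ln(0.38/0.62) = -0.4895
b = θ − logit/(a) = 1.2 − (-0.4895)/1.1000 = 1.6450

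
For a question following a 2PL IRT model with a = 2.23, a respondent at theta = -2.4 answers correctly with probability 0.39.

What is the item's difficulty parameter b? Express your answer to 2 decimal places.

-2.20

P(theta) = 1 / (1 + exp(−a(theta − b)))
logit(0.39) = ln(0.39/0.61) = -0.4473
b = theta − logit/(a) = -2.4 − (-0.4473)/2.2300 = -2.1994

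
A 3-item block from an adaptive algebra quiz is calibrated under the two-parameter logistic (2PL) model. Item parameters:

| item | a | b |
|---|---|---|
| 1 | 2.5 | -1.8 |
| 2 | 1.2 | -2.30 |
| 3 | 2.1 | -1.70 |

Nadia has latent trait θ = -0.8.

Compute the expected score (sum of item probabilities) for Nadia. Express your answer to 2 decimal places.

2.65

P(θ) = 1 / (1 + exp(−a(θ − b)))
P_1 = 1/(1+e^{-2.5000}) = 0.9241
P_2 = 1/(1+e^{-1.8000}) = 0.8581
P_3 = 1/(1+e^{-1.8900}) = 0.8688
E[score] = 0.9241 + 0.8581 + 0.8688 = 2.6510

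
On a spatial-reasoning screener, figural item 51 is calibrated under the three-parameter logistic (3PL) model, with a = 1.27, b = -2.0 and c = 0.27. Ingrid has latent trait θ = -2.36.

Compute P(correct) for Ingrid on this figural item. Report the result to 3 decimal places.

0.553

P(θ) = c + (1 − c) · 1 / (1 + exp(−a(θ − b)))
Exponent: 1.27 × (-2.36 − (-2.0)) = -0.4572
1/(1 + e^{0.4572}) = 0.3877
P = 0.27 + 0.73 × 0.3877 = 0.5530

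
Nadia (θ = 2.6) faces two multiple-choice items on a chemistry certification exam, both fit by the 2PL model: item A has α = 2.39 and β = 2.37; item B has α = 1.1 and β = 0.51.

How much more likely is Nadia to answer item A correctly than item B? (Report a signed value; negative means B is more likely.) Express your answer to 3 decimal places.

P(θ) = 1 / (1 + exp(−α(θ − β)))
P_A = 0.6341
P_B = 0.9088
P_A − P_B = -0.2747

-0.275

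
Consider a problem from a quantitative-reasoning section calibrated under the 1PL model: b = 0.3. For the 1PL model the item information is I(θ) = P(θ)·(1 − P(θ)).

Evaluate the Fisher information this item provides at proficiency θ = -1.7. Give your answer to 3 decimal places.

0.105

P = 1/(1+e^{2.0000}) = 0.1192
P(1−P) = 0.1192 × 0.8808 = 0.1050
I = P(1−P) = 0.10499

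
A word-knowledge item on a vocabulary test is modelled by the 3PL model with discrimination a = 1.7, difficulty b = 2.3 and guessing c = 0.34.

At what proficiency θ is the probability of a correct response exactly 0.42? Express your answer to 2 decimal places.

P(θ) = c + (1 − c) · 1 / (1 + exp(−a(θ − b)))
Remove guessing floor: (0.42 − 0.34)/(1 − 0.34) = 0.1212
logit = ln(0.1212/0.8788) = -1.9810
θ = b + logit/(a) = 2.3 + (-1.9810)/1.7000 = 1.1347

1.13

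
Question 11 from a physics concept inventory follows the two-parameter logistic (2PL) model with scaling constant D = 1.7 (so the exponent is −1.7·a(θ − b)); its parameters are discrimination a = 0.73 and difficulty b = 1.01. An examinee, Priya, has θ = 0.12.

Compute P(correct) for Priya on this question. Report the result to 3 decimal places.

0.249

P(θ) = 1 / (1 + exp(−D·a(θ − b)))
Exponent: 1.7 × 0.73 × (0.12 − 1.01) = -1.1045
1/(1 + e^{1.1045}) = 0.2489
P = 0.2489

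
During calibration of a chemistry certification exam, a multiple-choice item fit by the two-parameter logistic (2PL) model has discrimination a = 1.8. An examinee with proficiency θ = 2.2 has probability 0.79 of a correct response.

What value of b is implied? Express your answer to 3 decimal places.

P(θ) = 1 / (1 + exp(−a(θ − b)))
logit(0.79) = ln(0.79/0.21) = 1.3249
b = θ − logit/(a) = 2.2 − 1.3249/1.8000 = 1.4639

1.464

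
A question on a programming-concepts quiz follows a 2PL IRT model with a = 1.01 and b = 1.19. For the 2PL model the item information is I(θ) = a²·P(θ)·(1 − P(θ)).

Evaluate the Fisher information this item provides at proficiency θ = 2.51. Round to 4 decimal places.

0.1684

P = 1/(1+e^{-1.3332}) = 0.7914
P(1−P) = 0.7914 × 0.2086 = 0.1651
I = a² × P(1−P) = 1.01² × 0.1651 = 0.16842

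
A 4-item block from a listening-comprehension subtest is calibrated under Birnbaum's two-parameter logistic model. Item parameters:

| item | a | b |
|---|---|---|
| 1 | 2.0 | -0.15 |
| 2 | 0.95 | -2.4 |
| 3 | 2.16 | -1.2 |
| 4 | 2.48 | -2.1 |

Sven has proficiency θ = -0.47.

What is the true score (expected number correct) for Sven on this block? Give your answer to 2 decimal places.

3.02

P(θ) = 1 / (1 + exp(−a(θ − b)))
P_1 = 1/(1+e^{0.6400}) = 0.3452
P_2 = 1/(1+e^{-1.8335}) = 0.8622
P_3 = 1/(1+e^{-1.5768}) = 0.8288
P_4 = 1/(1+e^{-4.0424}) = 0.9827
E[score] = 0.3452 + 0.8622 + 0.8288 + 0.9827 = 3.0189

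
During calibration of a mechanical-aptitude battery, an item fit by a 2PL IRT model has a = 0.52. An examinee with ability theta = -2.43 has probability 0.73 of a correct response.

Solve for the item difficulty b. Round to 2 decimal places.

P(theta) = 1 / (1 + exp(−a(theta − b)))
logit(0.73) = ln(0.73/0.27) = 0.9946
b = theta − logit/(a) = -2.43 − 0.9946/0.5200 = -4.3427

-4.34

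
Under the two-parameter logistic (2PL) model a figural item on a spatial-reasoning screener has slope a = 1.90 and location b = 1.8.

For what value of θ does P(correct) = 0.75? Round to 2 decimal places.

2.38

P(θ) = 1 / (1 + exp(−a(θ − b)))
logit = ln(0.7500/0.2500) = 1.0986
θ = b + logit/(a) = 1.8 + 1.0986/1.9000 = 2.3782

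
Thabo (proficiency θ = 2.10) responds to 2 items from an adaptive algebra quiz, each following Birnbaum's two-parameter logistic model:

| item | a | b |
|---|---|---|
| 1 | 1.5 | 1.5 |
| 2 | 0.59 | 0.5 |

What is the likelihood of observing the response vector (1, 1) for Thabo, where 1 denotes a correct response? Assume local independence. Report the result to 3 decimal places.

P(θ) = 1 / (1 + exp(−a(θ − b)))
P_1 = 1/(1+e^{-0.9000}) = 0.7109
P_2 = 1/(1+e^{-0.9440}) = 0.7199
L = P_1 × P_2 = 0.7109 × 0.7199 = 0.51182

0.512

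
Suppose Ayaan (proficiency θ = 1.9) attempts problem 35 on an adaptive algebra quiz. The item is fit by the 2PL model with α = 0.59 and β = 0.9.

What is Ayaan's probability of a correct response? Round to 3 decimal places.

P(θ) = 1 / (1 + exp(−α(θ − β)))
Exponent: 0.59 × (1.9 − 0.9) = 0.5900
1/(1 + e^{-0.5900}) = 0.6434

0.643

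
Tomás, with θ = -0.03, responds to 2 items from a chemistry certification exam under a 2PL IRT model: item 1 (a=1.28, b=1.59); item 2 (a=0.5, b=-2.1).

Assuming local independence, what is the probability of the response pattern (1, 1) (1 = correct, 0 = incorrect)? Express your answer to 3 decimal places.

0.082

P(θ) = 1 / (1 + exp(−a(θ − b)))
P_1 = 1/(1+e^{2.0736}) = 0.1117
P_2 = 1/(1+e^{-1.0350}) = 0.7379
L = P_1 × P_2 = 0.1117 × 0.7379 = 0.08241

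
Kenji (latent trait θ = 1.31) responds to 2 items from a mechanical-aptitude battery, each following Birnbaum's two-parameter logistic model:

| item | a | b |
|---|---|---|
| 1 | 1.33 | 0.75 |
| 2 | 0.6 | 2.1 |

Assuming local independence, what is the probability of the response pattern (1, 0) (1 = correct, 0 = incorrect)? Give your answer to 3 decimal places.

0.418

P(θ) = 1 / (1 + exp(−a(θ − b)))
P_1 = 1/(1+e^{-0.7448}) = 0.6780
P_2 = 1/(1+e^{0.4740}) = 0.3837
L = P_1 × (1−P_2) = 0.6780 × 0.6163 = 0.41790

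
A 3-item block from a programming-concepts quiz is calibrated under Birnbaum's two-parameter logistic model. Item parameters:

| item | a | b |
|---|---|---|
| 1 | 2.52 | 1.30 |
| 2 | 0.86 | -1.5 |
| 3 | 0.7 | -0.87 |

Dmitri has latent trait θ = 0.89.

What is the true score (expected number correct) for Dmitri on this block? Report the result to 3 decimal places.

1.923

P(θ) = 1 / (1 + exp(−a(θ − b)))
P_1 = 1/(1+e^{1.0332}) = 0.2625
P_2 = 1/(1+e^{-2.0554}) = 0.8865
P_3 = 1/(1+e^{-1.2320}) = 0.7742
E[score] = 0.2625 + 0.8865 + 0.7742 = 1.9231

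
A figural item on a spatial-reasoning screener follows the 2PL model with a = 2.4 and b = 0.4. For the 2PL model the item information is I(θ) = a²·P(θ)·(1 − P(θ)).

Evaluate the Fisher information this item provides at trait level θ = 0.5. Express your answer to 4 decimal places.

P = 1/(1+e^{-0.2400}) = 0.5597
P(1−P) = 0.5597 × 0.4403 = 0.2464
I = a² × P(1−P) = 2.4² × 0.2464 = 1.41946

1.4195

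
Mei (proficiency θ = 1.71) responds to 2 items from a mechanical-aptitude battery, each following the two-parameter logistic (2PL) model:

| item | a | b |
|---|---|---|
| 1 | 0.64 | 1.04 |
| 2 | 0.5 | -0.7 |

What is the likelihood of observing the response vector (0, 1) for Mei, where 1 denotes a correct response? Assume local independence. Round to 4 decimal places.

P(θ) = 1 / (1 + exp(−a(θ − b)))
P_1 = 1/(1+e^{-0.4288}) = 0.6056
P_2 = 1/(1+e^{-1.2050}) = 0.7694
L = (1−P_1) × P_2 = 0.3944 × 0.7694 = 0.30347

0.3035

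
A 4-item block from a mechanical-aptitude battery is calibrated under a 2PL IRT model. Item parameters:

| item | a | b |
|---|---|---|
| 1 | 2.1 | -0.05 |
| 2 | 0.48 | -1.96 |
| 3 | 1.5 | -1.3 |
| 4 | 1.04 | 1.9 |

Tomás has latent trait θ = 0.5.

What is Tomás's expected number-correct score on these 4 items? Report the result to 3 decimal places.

P(θ) = 1 / (1 + exp(−a(θ − b)))
P_1 = 1/(1+e^{-1.1550}) = 0.7604
P_2 = 1/(1+e^{-1.1808}) = 0.7651
P_3 = 1/(1+e^{-2.7000}) = 0.9370
P_4 = 1/(1+e^{1.4560}) = 0.1891
E[score] = 0.7604 + 0.7651 + 0.9370 + 0.1891 = 2.6516

2.652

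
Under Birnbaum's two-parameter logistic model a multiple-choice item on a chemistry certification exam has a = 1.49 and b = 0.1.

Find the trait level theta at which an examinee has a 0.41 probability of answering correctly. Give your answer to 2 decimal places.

P(theta) = 1 / (1 + exp(−a(theta − b)))
logit = ln(0.4100/0.5900) = -0.3640
theta = b + logit/(a) = 0.1 + (-0.3640)/1.4900 = -0.1443

-0.14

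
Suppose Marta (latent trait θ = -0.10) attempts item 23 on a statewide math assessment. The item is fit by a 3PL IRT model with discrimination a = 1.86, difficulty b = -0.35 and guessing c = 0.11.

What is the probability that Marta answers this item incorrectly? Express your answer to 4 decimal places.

0.3434

P(θ) = c + (1 − c) · 1 / (1 + exp(−a(θ − b)))
Exponent: 1.86 × (-0.10 − (-0.35)) = 0.4650
1/(1 + e^{-0.4650}) = 0.6142
P = 0.11 + 0.89 × 0.6142 = 0.6566
P(incorrect) = 1 − 0.6566 = 0.3434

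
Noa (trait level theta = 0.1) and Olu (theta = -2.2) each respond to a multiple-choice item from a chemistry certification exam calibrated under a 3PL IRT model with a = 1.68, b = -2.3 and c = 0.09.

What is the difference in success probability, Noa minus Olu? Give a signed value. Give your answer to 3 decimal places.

P(theta) = c + (1 − c) · 1 / (1 + exp(−a(theta − b)))
P(Noa) = 0.9841  [exponent 4.0320]
P(Olu) = 0.5831  [exponent 0.1680]
Difference = 0.9841 − 0.5831 = 0.4010

0.401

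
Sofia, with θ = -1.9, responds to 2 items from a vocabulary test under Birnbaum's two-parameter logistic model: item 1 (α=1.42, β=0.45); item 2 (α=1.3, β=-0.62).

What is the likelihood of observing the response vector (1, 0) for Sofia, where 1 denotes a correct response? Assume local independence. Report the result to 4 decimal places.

0.0289

P(θ) = 1 / (1 + exp(−α(θ − β)))
P_1 = 1/(1+e^{3.3370}) = 0.0343
P_2 = 1/(1+e^{1.6640}) = 0.1592
L = P_1 × (1−P_2) = 0.0343 × 0.8408 = 0.02886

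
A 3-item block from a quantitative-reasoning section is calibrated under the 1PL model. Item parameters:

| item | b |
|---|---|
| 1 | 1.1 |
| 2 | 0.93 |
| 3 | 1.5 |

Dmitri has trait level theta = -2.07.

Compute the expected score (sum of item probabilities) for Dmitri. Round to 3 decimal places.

P(theta) = 1 / (1 + exp(−(theta − b)))
P_1 = 1/(1+e^{3.1700}) = 0.0403
P_2 = 1/(1+e^{3.0000}) = 0.0474
P_3 = 1/(1+e^{3.5700}) = 0.0274
E[score] = 0.0403 + 0.0474 + 0.0274 = 0.1151

0.115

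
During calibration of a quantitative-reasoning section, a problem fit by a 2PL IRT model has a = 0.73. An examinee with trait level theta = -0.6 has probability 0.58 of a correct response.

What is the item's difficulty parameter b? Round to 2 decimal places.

P(theta) = 1 / (1 + exp(−a(theta − b)))
logit(0.58) = ln(0.58/0.42) = 0.3228
b = theta − logit/(a) = -0.6 − 0.3228/0.7300 = -1.0422

-1.04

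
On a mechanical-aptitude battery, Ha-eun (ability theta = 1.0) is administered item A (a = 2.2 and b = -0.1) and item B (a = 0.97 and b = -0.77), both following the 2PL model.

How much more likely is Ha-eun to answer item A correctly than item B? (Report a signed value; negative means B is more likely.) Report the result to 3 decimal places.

P(theta) = 1 / (1 + exp(−a(theta − b)))
P_A = 0.9183
P_B = 0.8477
P_A − P_B = 0.0706

0.071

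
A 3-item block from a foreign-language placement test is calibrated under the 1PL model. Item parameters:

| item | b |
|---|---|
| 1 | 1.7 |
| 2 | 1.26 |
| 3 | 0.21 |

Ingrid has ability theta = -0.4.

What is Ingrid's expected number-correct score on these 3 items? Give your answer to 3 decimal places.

P(theta) = 1 / (1 + exp(−(theta − b)))
P_1 = 1/(1+e^{2.1000}) = 0.1091
P_2 = 1/(1+e^{1.6600}) = 0.1598
P_3 = 1/(1+e^{0.6100}) = 0.3521
E[score] = 0.1091 + 0.1598 + 0.3521 = 0.6209

0.621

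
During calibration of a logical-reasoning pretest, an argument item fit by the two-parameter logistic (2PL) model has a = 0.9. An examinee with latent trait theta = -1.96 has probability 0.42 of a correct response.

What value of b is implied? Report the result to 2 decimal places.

P(theta) = 1 / (1 + exp(−a(theta − b)))
logit(0.42) = ln(0.42/0.58) = -0.3228
b = theta − logit/(a) = -1.96 − (-0.3228)/0.9000 = -1.6014

-1.60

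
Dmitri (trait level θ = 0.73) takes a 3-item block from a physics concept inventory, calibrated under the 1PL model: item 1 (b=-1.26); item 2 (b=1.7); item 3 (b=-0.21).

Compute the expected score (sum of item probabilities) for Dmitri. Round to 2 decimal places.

1.87

P(θ) = 1 / (1 + exp(−(θ − b)))
P_1 = 1/(1+e^{-1.9900}) = 0.8797
P_2 = 1/(1+e^{0.9700}) = 0.2749
P_3 = 1/(1+e^{-0.9400}) = 0.7191
E[score] = 0.8797 + 0.2749 + 0.7191 = 1.8737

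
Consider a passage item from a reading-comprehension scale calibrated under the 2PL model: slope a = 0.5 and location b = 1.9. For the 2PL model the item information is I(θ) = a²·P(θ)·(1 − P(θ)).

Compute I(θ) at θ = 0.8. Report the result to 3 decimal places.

0.058

P = 1/(1+e^{0.5500}) = 0.3659
P(1−P) = 0.3659 × 0.6341 = 0.2320
I = a² × P(1−P) = 0.5² × 0.2320 = 0.05800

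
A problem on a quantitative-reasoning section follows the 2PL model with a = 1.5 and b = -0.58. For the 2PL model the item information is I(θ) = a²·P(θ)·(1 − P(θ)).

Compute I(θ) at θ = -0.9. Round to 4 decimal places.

P = 1/(1+e^{0.4800}) = 0.3823
P(1−P) = 0.3823 × 0.6177 = 0.2361
I = a² × P(1−P) = 1.5² × 0.2361 = 0.53130

0.5313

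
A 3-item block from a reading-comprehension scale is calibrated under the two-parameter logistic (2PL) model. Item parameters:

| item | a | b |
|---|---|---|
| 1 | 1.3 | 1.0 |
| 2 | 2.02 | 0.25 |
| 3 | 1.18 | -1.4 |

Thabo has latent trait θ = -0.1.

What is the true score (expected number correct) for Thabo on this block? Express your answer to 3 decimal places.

1.346

P(θ) = 1 / (1 + exp(−a(θ − b)))
P_1 = 1/(1+e^{1.4300}) = 0.1931
P_2 = 1/(1+e^{0.7070}) = 0.3303
P_3 = 1/(1+e^{-1.5340}) = 0.8226
E[score] = 0.1931 + 0.3303 + 0.8226 = 1.3460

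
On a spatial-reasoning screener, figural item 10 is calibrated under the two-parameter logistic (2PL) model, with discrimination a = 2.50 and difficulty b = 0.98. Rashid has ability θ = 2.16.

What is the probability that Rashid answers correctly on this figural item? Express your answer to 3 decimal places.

P(θ) = 1 / (1 + exp(−a(θ − b)))
Exponent: 2.50 × (2.16 − 0.98) = 2.9500
1/(1 + e^{-2.9500}) = 0.9503

0.950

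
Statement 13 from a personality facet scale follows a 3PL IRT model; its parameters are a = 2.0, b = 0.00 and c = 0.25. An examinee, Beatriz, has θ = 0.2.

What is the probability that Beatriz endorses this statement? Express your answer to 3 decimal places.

0.699

P(θ) = c + (1 − c) · 1 / (1 + exp(−a(θ − b)))
Exponent: 2.0 × (0.2 − 0.00) = 0.4000
1/(1 + e^{-0.4000}) = 0.5987
P = 0.25 + 0.75 × 0.5987 = 0.6990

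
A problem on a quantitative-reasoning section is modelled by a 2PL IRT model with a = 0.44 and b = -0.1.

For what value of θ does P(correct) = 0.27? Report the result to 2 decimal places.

-2.36

P(θ) = 1 / (1 + exp(−a(θ − b)))
logit = ln(0.2700/0.7300) = -0.9946
θ = b + logit/(a) = -0.1 + (-0.9946)/0.4400 = -2.3605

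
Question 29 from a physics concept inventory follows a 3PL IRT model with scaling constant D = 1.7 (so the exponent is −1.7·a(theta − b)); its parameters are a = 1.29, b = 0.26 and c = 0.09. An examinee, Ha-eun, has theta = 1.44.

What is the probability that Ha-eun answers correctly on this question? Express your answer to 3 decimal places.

P(theta) = c + (1 − c) · 1 / (1 + exp(−D·a(theta − b)))
Exponent: 1.7 × 1.29 × (1.44 − 0.26) = 2.5877
1/(1 + e^{-2.5877}) = 0.9301
P = 0.09 + 0.91 × 0.9301 = 0.9364

0.936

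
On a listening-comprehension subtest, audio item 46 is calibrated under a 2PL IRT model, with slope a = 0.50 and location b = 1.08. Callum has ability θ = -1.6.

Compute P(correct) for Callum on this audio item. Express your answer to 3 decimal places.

0.208

P(θ) = 1 / (1 + exp(−a(θ − b)))
Exponent: 0.50 × (-1.6 − 1.08) = -1.3400
1/(1 + e^{1.3400}) = 0.2075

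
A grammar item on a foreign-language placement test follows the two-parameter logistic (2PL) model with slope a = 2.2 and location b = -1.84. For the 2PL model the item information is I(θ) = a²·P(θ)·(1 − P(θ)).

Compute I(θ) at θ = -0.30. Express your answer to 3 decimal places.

P = 1/(1+e^{-3.3880}) = 0.9673
P(1−P) = 0.9673 × 0.0327 = 0.0316
I = a² × P(1−P) = 2.2² × 0.0316 = 0.15297

0.153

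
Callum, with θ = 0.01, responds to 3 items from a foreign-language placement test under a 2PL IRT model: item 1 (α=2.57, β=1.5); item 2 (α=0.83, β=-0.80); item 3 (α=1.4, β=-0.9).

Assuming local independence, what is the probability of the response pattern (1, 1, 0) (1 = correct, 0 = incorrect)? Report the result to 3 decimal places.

P(θ) = 1 / (1 + exp(−α(θ − β)))
P_1 = 1/(1+e^{3.8293}) = 0.0213
P_2 = 1/(1+e^{-0.6723}) = 0.6620
P_3 = 1/(1+e^{-1.2740}) = 0.7814
L = P_1 × P_2 × (1−P_3) = 0.0213 × 0.6620 × 0.2186 = 0.00308

0.003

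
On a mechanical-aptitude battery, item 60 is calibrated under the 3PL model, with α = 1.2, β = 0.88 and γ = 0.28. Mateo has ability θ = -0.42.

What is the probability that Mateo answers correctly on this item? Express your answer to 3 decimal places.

P(θ) = γ + (1 − γ) · 1 / (1 + exp(−α(θ − β)))
Exponent: 1.2 × (-0.42 − 0.88) = -1.5600
1/(1 + e^{1.5600}) = 0.1736
P = 0.28 + 0.72 × 0.1736 = 0.4050

0.405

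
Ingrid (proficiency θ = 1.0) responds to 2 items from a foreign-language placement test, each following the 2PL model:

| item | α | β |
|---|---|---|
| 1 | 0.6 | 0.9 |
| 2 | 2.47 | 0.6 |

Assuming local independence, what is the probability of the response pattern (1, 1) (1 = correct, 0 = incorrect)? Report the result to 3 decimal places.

P(θ) = 1 / (1 + exp(−α(θ − β)))
P_1 = 1/(1+e^{-0.0600}) = 0.5150
P_2 = 1/(1+e^{-0.9880}) = 0.7287
L = P_1 × P_2 = 0.5150 × 0.7287 = 0.37527

0.375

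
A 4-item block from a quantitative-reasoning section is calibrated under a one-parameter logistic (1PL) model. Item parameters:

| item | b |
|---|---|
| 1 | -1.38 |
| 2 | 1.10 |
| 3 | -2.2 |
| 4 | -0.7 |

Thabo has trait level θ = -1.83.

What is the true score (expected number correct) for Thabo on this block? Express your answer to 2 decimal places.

P(θ) = 1 / (1 + exp(−(θ − b)))
P_1 = 1/(1+e^{0.4500}) = 0.3894
P_2 = 1/(1+e^{2.9300}) = 0.0507
P_3 = 1/(1+e^{-0.3700}) = 0.5915
P_4 = 1/(1+e^{1.1300}) = 0.2442
E[score] = 0.3894 + 0.0507 + 0.5915 + 0.2442 = 1.2757

1.28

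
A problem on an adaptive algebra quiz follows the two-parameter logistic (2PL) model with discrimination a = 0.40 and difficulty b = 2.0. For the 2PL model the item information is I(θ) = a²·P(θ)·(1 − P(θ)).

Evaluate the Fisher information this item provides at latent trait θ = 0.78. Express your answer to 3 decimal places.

0.038

P = 1/(1+e^{0.4880}) = 0.3804
P(1−P) = 0.3804 × 0.6196 = 0.2357
I = a² × P(1−P) = 0.40² × 0.2357 = 0.03771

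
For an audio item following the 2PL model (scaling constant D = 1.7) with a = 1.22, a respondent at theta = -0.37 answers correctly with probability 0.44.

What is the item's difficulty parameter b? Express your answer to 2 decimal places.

-0.25

P(theta) = 1 / (1 + exp(−D·a(theta − b)))
logit(0.44) = ln(0.44/0.56) = -0.2412
b = theta − logit/(1.7·a) = -0.37 − (-0.2412)/2.0740 = -0.2537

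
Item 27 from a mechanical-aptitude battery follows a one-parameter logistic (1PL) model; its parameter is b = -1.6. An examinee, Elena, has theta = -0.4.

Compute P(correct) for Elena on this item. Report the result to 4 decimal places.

0.7685

P(theta) = 1 / (1 + exp(−(theta − b)))
Exponent: (-0.4 − (-1.6)) = 1.2000
1/(1 + e^{-1.2000}) = 0.7685
P = 0.7685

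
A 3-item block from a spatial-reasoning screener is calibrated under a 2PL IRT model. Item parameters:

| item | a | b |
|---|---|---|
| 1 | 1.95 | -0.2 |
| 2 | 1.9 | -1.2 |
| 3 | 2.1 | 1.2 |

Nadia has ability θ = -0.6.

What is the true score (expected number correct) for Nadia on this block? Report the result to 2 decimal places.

P(θ) = 1 / (1 + exp(−a(θ − b)))
P_1 = 1/(1+e^{0.7800}) = 0.3143
P_2 = 1/(1+e^{-1.1400}) = 0.7577
P_3 = 1/(1+e^{3.7800}) = 0.0223
E[score] = 0.3143 + 0.7577 + 0.0223 = 1.0943

1.09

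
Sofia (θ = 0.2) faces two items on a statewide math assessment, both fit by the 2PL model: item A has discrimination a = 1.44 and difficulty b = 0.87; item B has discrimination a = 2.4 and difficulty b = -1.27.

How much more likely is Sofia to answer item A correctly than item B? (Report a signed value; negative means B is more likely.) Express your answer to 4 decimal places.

P(θ) = 1 / (1 + exp(−a(θ − b)))
P_A = 0.2759
P_B = 0.9715
P_A − P_B = -0.6956

-0.6956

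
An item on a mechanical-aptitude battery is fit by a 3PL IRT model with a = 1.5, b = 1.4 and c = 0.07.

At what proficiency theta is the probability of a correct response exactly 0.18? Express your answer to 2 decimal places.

P(theta) = c + (1 − c) · 1 / (1 + exp(−a(theta − b)))
Remove guessing floor: (0.18 − 0.07)/(1 − 0.07) = 0.1183
logit = ln(0.1183/0.8817) = -2.0088
theta = b + logit/(a) = 1.4 + (-2.0088)/1.5000 = 0.0608

0.06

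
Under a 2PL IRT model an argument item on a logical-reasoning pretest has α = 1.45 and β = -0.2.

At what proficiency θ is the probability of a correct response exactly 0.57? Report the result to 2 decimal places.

P(θ) = 1 / (1 + exp(−α(θ − β)))
logit = ln(0.5700/0.4300) = 0.2819
θ = β + logit/(α) = -0.2 + 0.2819/1.4500 = -0.0056

-0.01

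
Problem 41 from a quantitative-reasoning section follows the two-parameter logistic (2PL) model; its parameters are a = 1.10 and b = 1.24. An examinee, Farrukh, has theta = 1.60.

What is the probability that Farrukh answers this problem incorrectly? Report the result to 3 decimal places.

0.402

P(theta) = 1 / (1 + exp(−a(theta − b)))
Exponent: 1.10 × (1.60 − 1.24) = 0.3960
1/(1 + e^{-0.3960}) = 0.5977
P(incorrect) = 1 − 0.5977 = 0.4023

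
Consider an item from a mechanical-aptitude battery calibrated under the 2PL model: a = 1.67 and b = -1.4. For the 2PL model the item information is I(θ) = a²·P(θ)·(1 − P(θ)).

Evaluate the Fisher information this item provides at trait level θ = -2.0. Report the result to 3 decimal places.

0.548

P = 1/(1+e^{1.0020}) = 0.2685
P(1−P) = 0.2685 × 0.7315 = 0.1964
I = a² × P(1−P) = 1.67² × 0.1964 = 0.54782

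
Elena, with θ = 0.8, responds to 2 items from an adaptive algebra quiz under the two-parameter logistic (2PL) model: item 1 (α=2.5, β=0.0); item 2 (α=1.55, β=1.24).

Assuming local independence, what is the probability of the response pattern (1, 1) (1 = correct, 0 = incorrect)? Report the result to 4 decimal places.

P(θ) = 1 / (1 + exp(−α(θ − β)))
P_1 = 1/(1+e^{-2.0000}) = 0.8808
P_2 = 1/(1+e^{0.6820}) = 0.3358
L = P_1 × P_2 = 0.8808 × 0.3358 = 0.29578

0.2958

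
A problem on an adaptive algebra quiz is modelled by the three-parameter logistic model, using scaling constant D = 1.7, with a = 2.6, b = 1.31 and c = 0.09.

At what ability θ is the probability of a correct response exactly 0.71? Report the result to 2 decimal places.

P(θ) = c + (1 − c) · 1 / (1 + exp(−D·a(θ − b)))
Remove guessing floor: (0.71 − 0.09)/(1 − 0.09) = 0.6813
logit = ln(0.6813/0.3187) = 0.7598
θ = b + logit/(1.7·a) = 1.31 + 0.7598/4.4200 = 1.4819

1.48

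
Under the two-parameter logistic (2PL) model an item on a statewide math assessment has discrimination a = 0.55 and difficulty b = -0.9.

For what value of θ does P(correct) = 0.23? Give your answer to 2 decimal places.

-3.10

P(θ) = 1 / (1 + exp(−a(θ − b)))
logit = ln(0.2300/0.7700) = -1.2083
θ = b + logit/(a) = -0.9 + (-1.2083)/0.5500 = -3.0969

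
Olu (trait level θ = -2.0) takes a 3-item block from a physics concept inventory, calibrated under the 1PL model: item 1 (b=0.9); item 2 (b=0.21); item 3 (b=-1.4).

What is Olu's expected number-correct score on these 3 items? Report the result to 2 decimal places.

0.51

P(θ) = 1 / (1 + exp(−(θ − b)))
P_1 = 1/(1+e^{2.9000}) = 0.0522
P_2 = 1/(1+e^{2.2100}) = 0.0989
P_3 = 1/(1+e^{0.6000}) = 0.3543
E[score] = 0.0522 + 0.0989 + 0.3543 = 0.5054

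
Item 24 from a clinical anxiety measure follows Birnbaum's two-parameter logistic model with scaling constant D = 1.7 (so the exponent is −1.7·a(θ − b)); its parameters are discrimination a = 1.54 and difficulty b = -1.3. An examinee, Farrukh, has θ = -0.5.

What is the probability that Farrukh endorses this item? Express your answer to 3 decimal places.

P(θ) = 1 / (1 + exp(−D·a(θ − b)))
Exponent: 1.7 × 1.54 × (-0.5 − (-1.3)) = 2.0944
1/(1 + e^{-2.0944}) = 0.8904
P = 0.8904

0.890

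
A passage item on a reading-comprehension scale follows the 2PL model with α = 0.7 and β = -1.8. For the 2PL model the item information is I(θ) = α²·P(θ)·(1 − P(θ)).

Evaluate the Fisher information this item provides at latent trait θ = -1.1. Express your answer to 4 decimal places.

0.1154

P = 1/(1+e^{-0.4900}) = 0.6201
P(1−P) = 0.6201 × 0.3799 = 0.2356
I = α² × P(1−P) = 0.7² × 0.2356 = 0.11543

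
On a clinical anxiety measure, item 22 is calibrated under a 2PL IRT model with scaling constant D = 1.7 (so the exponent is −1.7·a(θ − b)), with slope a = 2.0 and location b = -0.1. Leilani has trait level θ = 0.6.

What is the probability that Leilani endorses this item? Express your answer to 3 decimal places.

0.915

P(θ) = 1 / (1 + exp(−D·a(θ − b)))
Exponent: 1.7 × 2.0 × (0.6 − (-0.1)) = 2.3800
1/(1 + e^{-2.3800}) = 0.9153
P = 0.9153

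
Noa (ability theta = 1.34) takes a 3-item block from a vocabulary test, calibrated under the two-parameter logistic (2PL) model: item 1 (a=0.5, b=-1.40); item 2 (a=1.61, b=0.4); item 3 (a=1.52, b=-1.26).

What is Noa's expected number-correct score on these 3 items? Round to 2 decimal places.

P(theta) = 1 / (1 + exp(−a(theta − b)))
P_1 = 1/(1+e^{-1.3700}) = 0.7974
P_2 = 1/(1+e^{-1.5134}) = 0.8196
P_3 = 1/(1+e^{-3.9520}) = 0.9811
E[score] = 0.7974 + 0.8196 + 0.9811 = 2.5981

2.60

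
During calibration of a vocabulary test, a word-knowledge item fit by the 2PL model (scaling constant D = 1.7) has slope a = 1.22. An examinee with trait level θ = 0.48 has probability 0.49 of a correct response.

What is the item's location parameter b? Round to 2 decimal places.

0.50

P(θ) = 1 / (1 + exp(−D·a(θ − b)))
logit(0.49) = ln(0.49/0.51) = -0.0400
b = θ − logit/(1.7·a) = 0.48 − (-0.0400)/2.0740 = 0.4993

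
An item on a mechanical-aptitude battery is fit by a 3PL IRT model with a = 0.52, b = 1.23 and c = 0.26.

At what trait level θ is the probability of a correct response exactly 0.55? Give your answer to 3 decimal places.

0.385

P(θ) = c + (1 − c) · 1 / (1 + exp(−a(θ − b)))
Remove guessing floor: (0.55 − 0.26)/(1 − 0.26) = 0.3919
logit = ln(0.3919/0.6081) = -0.4394
θ = b + logit/(a) = 1.23 + (-0.4394)/0.5200 = 0.3851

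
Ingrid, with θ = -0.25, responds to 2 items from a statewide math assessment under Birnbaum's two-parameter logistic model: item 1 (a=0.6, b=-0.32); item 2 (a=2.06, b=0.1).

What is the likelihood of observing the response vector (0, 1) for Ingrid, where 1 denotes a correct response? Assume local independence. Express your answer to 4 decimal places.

P(θ) = 1 / (1 + exp(−a(θ − b)))
P_1 = 1/(1+e^{-0.0420}) = 0.5105
P_2 = 1/(1+e^{0.7210}) = 0.3272
L = (1−P_1) × P_2 = 0.4895 × 0.3272 = 0.16015

0.1602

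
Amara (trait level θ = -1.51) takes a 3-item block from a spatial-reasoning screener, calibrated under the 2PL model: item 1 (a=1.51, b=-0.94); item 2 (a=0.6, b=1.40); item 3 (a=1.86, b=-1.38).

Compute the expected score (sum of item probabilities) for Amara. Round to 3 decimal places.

P(θ) = 1 / (1 + exp(−a(θ − b)))
P_1 = 1/(1+e^{0.8607}) = 0.2972
P_2 = 1/(1+e^{1.7460}) = 0.1486
P_3 = 1/(1+e^{0.2418}) = 0.4398
E[score] = 0.2972 + 0.1486 + 0.4398 = 0.8856

0.886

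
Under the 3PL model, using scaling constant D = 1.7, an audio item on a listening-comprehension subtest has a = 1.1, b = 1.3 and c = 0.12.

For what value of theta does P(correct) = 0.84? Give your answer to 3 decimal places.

2.104

P(theta) = c + (1 − c) · 1 / (1 + exp(−D·a(theta − b)))
Remove guessing floor: (0.84 − 0.12)/(1 − 0.12) = 0.8182
logit = ln(0.8182/0.1818) = 1.5041
theta = b + logit/(1.7·a) = 1.3 + 1.5041/1.8700 = 2.1043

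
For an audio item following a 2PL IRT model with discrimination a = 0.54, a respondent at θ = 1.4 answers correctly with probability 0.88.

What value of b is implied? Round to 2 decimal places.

-2.29

P(θ) = 1 / (1 + exp(−a(θ − b)))
logit(0.88) = ln(0.88/0.12) = 1.9924
b = θ − logit/(a) = 1.4 − 1.9924/0.5400 = -2.2897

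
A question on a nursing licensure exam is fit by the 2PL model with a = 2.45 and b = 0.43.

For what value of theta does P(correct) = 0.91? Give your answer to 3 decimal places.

P(theta) = 1 / (1 + exp(−a(theta − b)))
logit = ln(0.9100/0.0900) = 2.3136
theta = b + logit/(a) = 0.43 + 2.3136/2.4500 = 1.3743

1.374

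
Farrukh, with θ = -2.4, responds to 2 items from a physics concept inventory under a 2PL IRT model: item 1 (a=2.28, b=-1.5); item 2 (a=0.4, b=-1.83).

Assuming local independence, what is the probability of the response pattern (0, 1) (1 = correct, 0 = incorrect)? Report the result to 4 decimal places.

0.3928

P(θ) = 1 / (1 + exp(−a(θ − b)))
P_1 = 1/(1+e^{2.0520}) = 0.1139
P_2 = 1/(1+e^{0.2280}) = 0.4432
L = (1−P_1) × P_2 = 0.8861 × 0.4432 = 0.39278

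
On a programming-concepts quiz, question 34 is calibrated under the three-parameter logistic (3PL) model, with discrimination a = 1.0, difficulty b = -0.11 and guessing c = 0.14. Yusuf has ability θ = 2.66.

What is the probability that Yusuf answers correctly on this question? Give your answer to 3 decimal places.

0.949

P(θ) = c + (1 − c) · 1 / (1 + exp(−a(θ − b)))
Exponent: 1.0 × (2.66 − (-0.11)) = 2.7700
1/(1 + e^{-2.7700}) = 0.9410
P = 0.14 + 0.86 × 0.9410 = 0.9493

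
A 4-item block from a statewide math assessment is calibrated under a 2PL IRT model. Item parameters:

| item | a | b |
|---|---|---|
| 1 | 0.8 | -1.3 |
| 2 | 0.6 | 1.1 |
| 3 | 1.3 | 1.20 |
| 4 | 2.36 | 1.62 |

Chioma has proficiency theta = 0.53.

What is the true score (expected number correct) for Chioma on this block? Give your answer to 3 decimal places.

P(theta) = 1 / (1 + exp(−a(theta − b)))
P_1 = 1/(1+e^{-1.4640}) = 0.8121
P_2 = 1/(1+e^{0.3420}) = 0.4153
P_3 = 1/(1+e^{0.8710}) = 0.2950
P_4 = 1/(1+e^{2.5724}) = 0.0709
E[score] = 0.8121 + 0.4153 + 0.2950 + 0.0709 = 1.5934

1.593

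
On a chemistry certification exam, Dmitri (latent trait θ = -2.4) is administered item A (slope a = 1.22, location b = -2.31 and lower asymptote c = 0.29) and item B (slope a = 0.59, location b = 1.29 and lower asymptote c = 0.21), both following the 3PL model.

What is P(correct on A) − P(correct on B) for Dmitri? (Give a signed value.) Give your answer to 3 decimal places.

P(θ) = c + (1 − c) · 1 / (1 + exp(−a(θ − b)))
P_A = 0.6255
P_B = 0.2904
P_A − P_B = 0.3351

0.335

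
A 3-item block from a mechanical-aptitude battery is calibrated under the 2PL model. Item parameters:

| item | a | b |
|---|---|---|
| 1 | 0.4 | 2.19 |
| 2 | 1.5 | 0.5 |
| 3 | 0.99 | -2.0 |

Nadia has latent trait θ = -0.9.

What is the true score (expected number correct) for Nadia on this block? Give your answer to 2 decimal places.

1.08

P(θ) = 1 / (1 + exp(−a(θ − b)))
P_1 = 1/(1+e^{1.2360}) = 0.2251
P_2 = 1/(1+e^{2.1000}) = 0.1091
P_3 = 1/(1+e^{-1.0890}) = 0.7482
E[score] = 0.2251 + 0.1091 + 0.7482 = 1.0824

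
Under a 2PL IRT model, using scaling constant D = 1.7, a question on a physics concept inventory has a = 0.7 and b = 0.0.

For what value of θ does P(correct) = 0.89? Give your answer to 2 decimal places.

1.76

P(θ) = 1 / (1 + exp(−D·a(θ − b)))
logit = ln(0.8900/0.1100) = 2.0907
θ = b + logit/(1.7·a) = 0.0 + 2.0907/1.1900 = 1.7569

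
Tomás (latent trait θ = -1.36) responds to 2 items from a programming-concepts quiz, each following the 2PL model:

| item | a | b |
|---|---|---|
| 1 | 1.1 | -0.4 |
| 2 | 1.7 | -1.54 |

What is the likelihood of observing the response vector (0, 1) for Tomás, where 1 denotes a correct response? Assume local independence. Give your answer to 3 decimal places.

P(θ) = 1 / (1 + exp(−a(θ − b)))
P_1 = 1/(1+e^{1.0560}) = 0.2581
P_2 = 1/(1+e^{-0.3060}) = 0.5759
L = (1−P_1) × P_2 = 0.7419 × 0.5759 = 0.42728

0.427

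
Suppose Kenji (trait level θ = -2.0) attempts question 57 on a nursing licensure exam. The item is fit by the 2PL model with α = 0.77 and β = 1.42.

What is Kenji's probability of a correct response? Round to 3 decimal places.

0.067

P(θ) = 1 / (1 + exp(−α(θ − β)))
Exponent: 0.77 × (-2.0 − 1.42) = -2.6334
1/(1 + e^{2.6334}) = 0.0670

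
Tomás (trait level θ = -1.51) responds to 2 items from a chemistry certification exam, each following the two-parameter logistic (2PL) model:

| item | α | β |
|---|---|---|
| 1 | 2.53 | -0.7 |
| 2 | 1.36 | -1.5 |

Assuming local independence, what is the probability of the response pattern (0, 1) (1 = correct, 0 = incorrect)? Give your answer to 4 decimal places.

P(θ) = 1 / (1 + exp(−α(θ − β)))
P_1 = 1/(1+e^{2.0493}) = 0.1141
P_2 = 1/(1+e^{0.0136}) = 0.4966
L = (1−P_1) × P_2 = 0.8859 × 0.4966 = 0.43993

0.4399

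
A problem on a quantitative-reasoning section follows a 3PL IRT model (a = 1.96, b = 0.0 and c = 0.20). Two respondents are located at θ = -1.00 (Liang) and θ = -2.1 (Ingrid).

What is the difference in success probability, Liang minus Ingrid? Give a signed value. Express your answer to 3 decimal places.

0.086

P(θ) = c + (1 − c) · 1 / (1 + exp(−a(θ − b)))
P(Liang) = 0.2988  [exponent -1.9600]
P(Ingrid) = 0.2128  [exponent -4.1160]
Difference = 0.2988 − 0.2128 = 0.0859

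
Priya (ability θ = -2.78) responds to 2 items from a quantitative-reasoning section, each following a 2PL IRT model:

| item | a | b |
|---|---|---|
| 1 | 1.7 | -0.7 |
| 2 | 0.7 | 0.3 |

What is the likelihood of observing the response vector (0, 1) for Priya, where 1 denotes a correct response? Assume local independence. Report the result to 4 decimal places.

P(θ) = 1 / (1 + exp(−a(θ − b)))
P_1 = 1/(1+e^{3.5360}) = 0.0283
P_2 = 1/(1+e^{2.1560}) = 0.1038
L = (1−P_1) × P_2 = 0.9717 × 0.1038 = 0.10083

0.1008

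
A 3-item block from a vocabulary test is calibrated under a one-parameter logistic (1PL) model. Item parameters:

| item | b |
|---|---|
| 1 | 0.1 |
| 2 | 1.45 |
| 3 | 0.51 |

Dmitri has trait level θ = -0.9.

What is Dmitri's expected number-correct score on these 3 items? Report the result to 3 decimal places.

0.552

P(θ) = 1 / (1 + exp(−(θ − b)))
P_1 = 1/(1+e^{1.0000}) = 0.2689
P_2 = 1/(1+e^{2.3500}) = 0.0871
P_3 = 1/(1+e^{1.4100}) = 0.1962
E[score] = 0.2689 + 0.0871 + 0.1962 = 0.5522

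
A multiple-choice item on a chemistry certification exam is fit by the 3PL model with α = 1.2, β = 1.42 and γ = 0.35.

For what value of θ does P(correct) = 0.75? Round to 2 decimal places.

1.81

P(θ) = γ + (1 − γ) · 1 / (1 + exp(−α(θ − β)))
Remove guessing floor: (0.75 − 0.35)/(1 − 0.35) = 0.6154
logit = ln(0.6154/0.3846) = 0.4700
θ = β + logit/(α) = 1.42 + 0.4700/1.2000 = 1.8117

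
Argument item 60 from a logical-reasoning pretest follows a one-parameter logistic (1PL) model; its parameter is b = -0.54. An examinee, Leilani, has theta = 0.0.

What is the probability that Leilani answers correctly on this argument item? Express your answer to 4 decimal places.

P(theta) = 1 / (1 + exp(−(theta − b)))
Exponent: (0.0 − (-0.54)) = 0.5400
1/(1 + e^{-0.5400}) = 0.6318
P = 0.6318

0.6318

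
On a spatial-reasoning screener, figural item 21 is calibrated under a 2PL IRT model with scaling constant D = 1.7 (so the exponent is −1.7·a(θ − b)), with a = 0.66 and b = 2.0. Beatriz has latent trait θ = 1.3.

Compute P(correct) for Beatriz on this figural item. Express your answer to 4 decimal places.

0.3132

P(θ) = 1 / (1 + exp(−D·a(θ − b)))
Exponent: 1.7 × 0.66 × (1.3 − 2.0) = -0.7854
1/(1 + e^{0.7854}) = 0.3132
P = 0.3132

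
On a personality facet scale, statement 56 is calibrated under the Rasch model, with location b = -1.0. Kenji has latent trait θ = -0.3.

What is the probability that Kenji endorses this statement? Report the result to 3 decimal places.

0.668

P(θ) = 1 / (1 + exp(−(θ − b)))
Exponent: (-0.3 − (-1.0)) = 0.7000
1/(1 + e^{-0.7000}) = 0.6682
P = 0.6682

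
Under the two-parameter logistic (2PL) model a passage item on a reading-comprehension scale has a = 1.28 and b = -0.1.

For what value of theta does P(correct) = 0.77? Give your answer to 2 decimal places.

P(theta) = 1 / (1 + exp(−a(theta − b)))
logit = ln(0.7700/0.2300) = 1.2083
theta = b + logit/(a) = -0.1 + 1.2083/1.2800 = 0.8440

0.84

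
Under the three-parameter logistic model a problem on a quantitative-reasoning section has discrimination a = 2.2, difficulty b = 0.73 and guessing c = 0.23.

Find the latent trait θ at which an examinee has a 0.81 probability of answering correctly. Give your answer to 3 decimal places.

1.237

P(θ) = c + (1 − c) · 1 / (1 + exp(−a(θ − b)))
Remove guessing floor: (0.81 − 0.23)/(1 − 0.23) = 0.7532
logit = ln(0.7532/0.2468) = 1.1160
θ = b + logit/(a) = 0.73 + 1.1160/2.2000 = 1.2373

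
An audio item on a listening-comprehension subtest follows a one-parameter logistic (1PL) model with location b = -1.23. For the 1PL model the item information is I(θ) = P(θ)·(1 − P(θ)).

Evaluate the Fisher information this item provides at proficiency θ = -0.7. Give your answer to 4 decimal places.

0.2332

P = 1/(1+e^{-0.5300}) = 0.6295
P(1−P) = 0.6295 × 0.3705 = 0.2332
I = P(1−P) = 0.23323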